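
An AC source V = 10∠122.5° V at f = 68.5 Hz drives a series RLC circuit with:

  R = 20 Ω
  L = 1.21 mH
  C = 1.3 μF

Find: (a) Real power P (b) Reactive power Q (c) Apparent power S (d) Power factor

Step 1 — Angular frequency: ω = 2π·f = 2π·68.5 = 430.4 rad/s.
Step 2 — Component impedances:
  R: Z = R = 20 Ω
  L: Z = jωL = j·430.4·0.00121 = 0 + j0.5208 Ω
  C: Z = 1/(jωC) = -j/(ω·C) = 0 - j1787 Ω
Step 3 — Series combination: Z_total = R + L + C = 20 - j1787 Ω = 1787∠-89.4° Ω.
Step 4 — Source phasor: V = 10∠122.5° V = -5.373 + j8.434 V.
Step 5 — Current: I = V / Z = -0.004753 - j0.002954 A = 0.005596∠-148.1° A.
Step 6 — Complex power: S = V·I* = 0.0006264 - j0.05596 VA.
Step 7 — Real power: P = Re(S) = 0.0006264 W.
Step 8 — Reactive power: Q = Im(S) = -0.05596 VAR.
Step 9 — Apparent power: |S| = 0.05596 VA.
Step 10 — Power factor: PF = P/|S| = 0.01119 (leading).

(a) P = 0.0006264 W  (b) Q = -0.05596 VAR  (c) S = 0.05596 VA  (d) PF = 0.01119 (leading)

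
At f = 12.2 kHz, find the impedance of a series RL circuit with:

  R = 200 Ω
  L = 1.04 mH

Step 1 — Angular frequency: ω = 2π·f = 2π·1.22e+04 = 7.665e+04 rad/s.
Step 2 — Component impedances:
  R: Z = R = 200 Ω
  L: Z = jωL = j·7.665e+04·0.00104 = 0 + j79.72 Ω
Step 3 — Series combination: Z_total = R + L = 200 + j79.72 Ω = 215.3∠21.7° Ω.

Z = 200 + j79.72 Ω = 215.3∠21.7° Ω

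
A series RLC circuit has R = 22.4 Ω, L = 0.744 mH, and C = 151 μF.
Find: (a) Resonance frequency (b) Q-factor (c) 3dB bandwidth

Step 1 — Resonance: ω₀ = 1/√(LC) = 1/√(0.000744·0.000151) = 2983 rad/s.
Step 2 — f₀ = ω₀/(2π) = 474.8 Hz.
Step 3 — Series Q: Q = ω₀L/R = 2983·0.000744/22.4 = 0.09909.
Step 4 — Bandwidth: Δω = ω₀/Q = 3.011e+04 rad/s; BW = Δω/(2π) = 4792 Hz.

(a) f₀ = 474.8 Hz  (b) Q = 0.09909  (c) BW = 4792 Hz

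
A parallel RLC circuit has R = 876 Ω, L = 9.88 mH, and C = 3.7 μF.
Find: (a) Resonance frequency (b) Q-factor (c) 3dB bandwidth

Step 1 — Resonance: ω₀ = 1/√(LC) = 1/√(0.00988·3.7e-06) = 5230 rad/s.
Step 2 — f₀ = ω₀/(2π) = 832.4 Hz.
Step 3 — Parallel Q: Q = R/(ω₀L) = 876/(5230·0.00988) = 16.95.
Step 4 — Bandwidth: Δω = ω₀/Q = 308.5 rad/s; BW = Δω/(2π) = 49.1 Hz.

(a) f₀ = 832.4 Hz  (b) Q = 16.95  (c) BW = 49.1 Hz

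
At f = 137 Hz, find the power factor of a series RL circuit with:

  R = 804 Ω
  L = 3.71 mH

Step 1 — Angular frequency: ω = 2π·f = 2π·137 = 860.8 rad/s.
Step 2 — Component impedances:
  R: Z = R = 804 Ω
  L: Z = jωL = j·860.8·0.00371 = 0 + j3.194 Ω
Step 3 — Series combination: Z_total = R + L = 804 + j3.194 Ω = 804∠0.2° Ω.
Step 4 — Power factor: PF = cos(φ) = Re(Z)/|Z| = 804/804 = 1.
Step 5 — Type: Im(Z) = 3.194 ⇒ lagging (phase φ = 0.2°).

PF = 1 (lagging, φ = 0.2°)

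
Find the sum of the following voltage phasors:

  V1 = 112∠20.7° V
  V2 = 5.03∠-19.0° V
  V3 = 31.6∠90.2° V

Step 1 — Convert each phasor to rectangular form:
  V1 = 112·(cos(20.7°) + j·sin(20.7°)) = 104.8 + j39.59 V
  V2 = 5.03·(cos(-19.0°) + j·sin(-19.0°)) = 4.756 - j1.638 V
  V3 = 31.6·(cos(90.2°) + j·sin(90.2°)) = -0.1103 + j31.6 V
Step 2 — Sum components: V_total = 109.4 + j69.55 V.
Step 3 — Convert to polar: |V_total| = 129.6 V, ∠V_total = 32.4°.

V_total = 129.6∠32.4° V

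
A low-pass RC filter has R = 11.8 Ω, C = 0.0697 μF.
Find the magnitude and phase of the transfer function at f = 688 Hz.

Step 1 — Angular frequency: ω = 2π·688 = 4323 rad/s.
Step 2 — Transfer function: H(jω) = 1/(1 + jωRC).
Step 3 — Denominator: 1 + jωRC = 1 + j·4323·11.8·6.97e-08 = 1 + j0.003555.
Step 4 — H = 1 - j0.003555.
Step 5 — Magnitude: |H| = 1 (-0.0 dB); phase: φ = -0.2°.

|H| = 1 (-0.0 dB), φ = -0.2°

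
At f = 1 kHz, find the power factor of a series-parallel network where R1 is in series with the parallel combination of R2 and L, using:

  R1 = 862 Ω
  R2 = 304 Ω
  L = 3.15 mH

Step 1 — Angular frequency: ω = 2π·f = 2π·1000 = 6283 rad/s.
Step 2 — Component impedances:
  R1: Z = R = 862 Ω
  R2: Z = R = 304 Ω
  L: Z = jωL = j·6283·0.00315 = 0 + j19.79 Ω
Step 3 — Parallel branch: R2 || L = 1/(1/R2 + 1/L) = 1.283 + j19.71 Ω.
Step 4 — Series with R1: Z_total = R1 + (R2 || L) = 863.3 + j19.71 Ω = 863.5∠1.3° Ω.
Step 5 — Power factor: PF = cos(φ) = Re(Z)/|Z| = 863.28/863.51 = 0.9997.
Step 6 — Type: Im(Z) = 19.71 ⇒ lagging (phase φ = 1.3°).

PF = 0.9997 (lagging, φ = 1.3°)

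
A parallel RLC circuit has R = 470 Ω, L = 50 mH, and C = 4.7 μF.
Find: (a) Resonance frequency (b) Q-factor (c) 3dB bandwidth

Step 1 — Resonance: ω₀ = 1/√(LC) = 1/√(0.05·4.7e-06) = 2063 rad/s.
Step 2 — f₀ = ω₀/(2π) = 328.3 Hz.
Step 3 — Parallel Q: Q = R/(ω₀L) = 470/(2063·0.05) = 4.557.
Step 4 — Bandwidth: Δω = ω₀/Q = 452.7 rad/s; BW = Δω/(2π) = 72.05 Hz.

(a) f₀ = 328.3 Hz  (b) Q = 4.557  (c) BW = 72.05 Hz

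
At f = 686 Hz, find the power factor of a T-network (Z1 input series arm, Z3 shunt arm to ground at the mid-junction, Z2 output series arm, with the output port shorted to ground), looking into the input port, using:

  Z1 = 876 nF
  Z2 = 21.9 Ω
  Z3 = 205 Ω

Step 1 — Angular frequency: ω = 2π·f = 2π·686 = 4310 rad/s.
Step 2 — Component impedances:
  Z1: Z = 1/(jωC) = -j/(ω·C) = 0 - j264.8 Ω
  Z2: Z = R = 21.9 Ω
  Z3: Z = R = 205 Ω
Step 3 — With the output port shorted to ground, the output series arm Z2 runs from the junction to ground; the shunt arm Z3 also runs from the junction to ground. They appear in parallel: Z3 || Z2 = 19.79 Ω.
Step 4 — Series with input arm Z1: Z_in = Z1 + (Z3 || Z2) = 19.79 - j264.8 Ω = 265.6∠-85.7° Ω.
Step 5 — Power factor: PF = cos(φ) = Re(Z)/|Z| = 19.786/265.58 = 0.0745.
Step 6 — Type: Im(Z) = -264.8 ⇒ leading (phase φ = -85.7°).

PF = 0.0745 (leading, φ = -85.7°)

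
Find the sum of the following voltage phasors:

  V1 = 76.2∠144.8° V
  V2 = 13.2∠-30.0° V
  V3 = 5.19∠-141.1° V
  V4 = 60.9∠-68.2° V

Step 1 — Convert each phasor to rectangular form:
  V1 = 76.2·(cos(144.8°) + j·sin(144.8°)) = -62.27 + j43.92 V
  V2 = 13.2·(cos(-30.0°) + j·sin(-30.0°)) = 11.43 - j6.6 V
  V3 = 5.19·(cos(-141.1°) + j·sin(-141.1°)) = -4.039 - j3.259 V
  V4 = 60.9·(cos(-68.2°) + j·sin(-68.2°)) = 22.62 - j56.54 V
Step 2 — Sum components: V_total = -32.26 - j22.48 V.
Step 3 — Convert to polar: |V_total| = 39.32 V, ∠V_total = -145.1°.

V_total = 39.32∠-145.1° V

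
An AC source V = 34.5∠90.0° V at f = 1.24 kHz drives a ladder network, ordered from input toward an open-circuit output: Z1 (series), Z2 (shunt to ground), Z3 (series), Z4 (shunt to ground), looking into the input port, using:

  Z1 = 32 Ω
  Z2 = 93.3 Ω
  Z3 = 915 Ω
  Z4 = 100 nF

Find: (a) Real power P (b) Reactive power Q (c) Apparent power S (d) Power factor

Step 1 — Angular frequency: ω = 2π·f = 2π·1240 = 7791 rad/s.
Step 2 — Component impedances:
  Z1: Z = R = 32 Ω
  Z2: Z = R = 93.3 Ω
  Z3: Z = R = 915 Ω
  Z4: Z = 1/(jωC) = -j/(ω·C) = 0 - j1284 Ω
Step 3 — Ladder network (open output): work backward from the far end, alternating series and parallel combinations. Z_in = 122 - j4.194 Ω = 122.1∠-2.0° Ω.
Step 4 — Source phasor: V = 34.5∠90.0° V = 0 + j34.5 V.
Step 5 — Current: I = V / Z = -0.009709 + j0.2824 A = 0.2826∠92.0° A.
Step 6 — Complex power: S = V·I* = 9.744 - j0.335 VA.
Step 7 — Real power: P = Re(S) = 9.744 W.
Step 8 — Reactive power: Q = Im(S) = -0.335 VAR.
Step 9 — Apparent power: |S| = 9.75 VA.
Step 10 — Power factor: PF = P/|S| = 0.9994 (leading).

(a) P = 9.744 W  (b) Q = -0.335 VAR  (c) S = 9.75 VA  (d) PF = 0.9994 (leading)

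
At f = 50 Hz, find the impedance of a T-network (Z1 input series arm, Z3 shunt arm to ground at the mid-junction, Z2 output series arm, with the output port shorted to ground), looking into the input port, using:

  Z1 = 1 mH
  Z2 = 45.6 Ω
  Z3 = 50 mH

Step 1 — Angular frequency: ω = 2π·f = 2π·50 = 314.2 rad/s.
Step 2 — Component impedances:
  Z1: Z = jωL = j·314.2·0.001 = 0 + j0.3142 Ω
  Z2: Z = R = 45.6 Ω
  Z3: Z = jωL = j·314.2·0.05 = 0 + j15.71 Ω
Step 3 — With the output port shorted to ground, the output series arm Z2 runs from the junction to ground; the shunt arm Z3 also runs from the junction to ground. They appear in parallel: Z3 || Z2 = 4.837 + j14.04 Ω.
Step 4 — Series with input arm Z1: Z_in = Z1 + (Z3 || Z2) = 4.837 + j14.36 Ω = 15.15∠71.4° Ω.

Z = 4.837 + j14.36 Ω = 15.15∠71.4° Ω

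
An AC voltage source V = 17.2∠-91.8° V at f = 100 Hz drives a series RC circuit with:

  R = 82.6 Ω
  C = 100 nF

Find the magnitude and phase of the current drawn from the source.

Step 1 — Angular frequency: ω = 2π·f = 2π·100 = 628.3 rad/s.
Step 2 — Component impedances:
  R: Z = R = 82.6 Ω
  C: Z = 1/(jωC) = -j/(ω·C) = 0 - j1.592e+04 Ω
Step 3 — Series combination: Z_total = R + C = 82.6 - j1.592e+04 Ω = 1.592e+04∠-89.7° Ω.
Step 4 — Source phasor: V = 17.2∠-91.8° V = -0.5403 - j17.19 V.
Step 5 — Ohm's law: I = V / Z_total = (-0.5403 - j17.19) / (82.6 - j1.592e+04) = 0.00108 - j3.955e-05 A.
Step 6 — Convert to polar: |I| = 0.001081 A, ∠I = -2.1°.

I = 0.001081∠-2.1° A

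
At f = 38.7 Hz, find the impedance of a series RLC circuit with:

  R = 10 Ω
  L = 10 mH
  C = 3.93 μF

Step 1 — Angular frequency: ω = 2π·f = 2π·38.7 = 243.2 rad/s.
Step 2 — Component impedances:
  R: Z = R = 10 Ω
  L: Z = jωL = j·243.2·0.01 = 0 + j2.432 Ω
  C: Z = 1/(jωC) = -j/(ω·C) = 0 - j1046 Ω
Step 3 — Series combination: Z_total = R + L + C = 10 - j1044 Ω = 1044∠-89.5° Ω.

Z = 10 - j1044 Ω = 1044∠-89.5° Ω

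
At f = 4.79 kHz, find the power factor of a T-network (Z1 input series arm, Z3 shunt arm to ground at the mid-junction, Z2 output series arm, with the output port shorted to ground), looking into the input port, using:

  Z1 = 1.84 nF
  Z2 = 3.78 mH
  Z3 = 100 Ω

Step 1 — Angular frequency: ω = 2π·f = 2π·4790 = 3.01e+04 rad/s.
Step 2 — Component impedances:
  Z1: Z = 1/(jωC) = -j/(ω·C) = 0 - j1.806e+04 Ω
  Z2: Z = jωL = j·3.01e+04·0.00378 = 0 + j113.8 Ω
  Z3: Z = R = 100 Ω
Step 3 — With the output port shorted to ground, the output series arm Z2 runs from the junction to ground; the shunt arm Z3 also runs from the junction to ground. They appear in parallel: Z3 || Z2 = 56.41 + j49.59 Ω.
Step 4 — Series with input arm Z1: Z_in = Z1 + (Z3 || Z2) = 56.41 - j1.801e+04 Ω = 1.801e+04∠-89.8° Ω.
Step 5 — Power factor: PF = cos(φ) = Re(Z)/|Z| = 56.413/18008 = 0.003133.
Step 6 — Type: Im(Z) = -1.801e+04 ⇒ leading (phase φ = -89.8°).

PF = 0.003133 (leading, φ = -89.8°)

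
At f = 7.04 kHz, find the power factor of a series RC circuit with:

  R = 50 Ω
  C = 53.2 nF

Step 1 — Angular frequency: ω = 2π·f = 2π·7040 = 4.423e+04 rad/s.
Step 2 — Component impedances:
  R: Z = R = 50 Ω
  C: Z = 1/(jωC) = -j/(ω·C) = 0 - j424.9 Ω
Step 3 — Series combination: Z_total = R + C = 50 - j424.9 Ω = 427.9∠-83.3° Ω.
Step 4 — Power factor: PF = cos(φ) = Re(Z)/|Z| = 50/427.88 = 0.1169.
Step 5 — Type: Im(Z) = -424.9 ⇒ leading (phase φ = -83.3°).

PF = 0.1169 (leading, φ = -83.3°)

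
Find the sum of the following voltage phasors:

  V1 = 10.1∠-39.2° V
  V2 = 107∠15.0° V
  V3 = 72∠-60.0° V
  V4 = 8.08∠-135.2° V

Step 1 — Convert each phasor to rectangular form:
  V1 = 10.1·(cos(-39.2°) + j·sin(-39.2°)) = 7.827 - j6.383 V
  V2 = 107·(cos(15.0°) + j·sin(15.0°)) = 103.4 + j27.69 V
  V3 = 72·(cos(-60.0°) + j·sin(-60.0°)) = 36 - j62.35 V
  V4 = 8.08·(cos(-135.2°) + j·sin(-135.2°)) = -5.733 - j5.693 V
Step 2 — Sum components: V_total = 141.4 - j46.74 V.
Step 3 — Convert to polar: |V_total| = 149 V, ∠V_total = -18.3°.

V_total = 149∠-18.3° V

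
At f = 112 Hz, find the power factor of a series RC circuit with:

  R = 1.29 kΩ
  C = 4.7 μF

Step 1 — Angular frequency: ω = 2π·f = 2π·112 = 703.7 rad/s.
Step 2 — Component impedances:
  R: Z = R = 1290 Ω
  C: Z = 1/(jωC) = -j/(ω·C) = 0 - j302.3 Ω
Step 3 — Series combination: Z_total = R + C = 1290 - j302.3 Ω = 1325∠-13.2° Ω.
Step 4 — Power factor: PF = cos(φ) = Re(Z)/|Z| = 1290/1325 = 0.9736.
Step 5 — Type: Im(Z) = -302.3 ⇒ leading (phase φ = -13.2°).

PF = 0.9736 (leading, φ = -13.2°)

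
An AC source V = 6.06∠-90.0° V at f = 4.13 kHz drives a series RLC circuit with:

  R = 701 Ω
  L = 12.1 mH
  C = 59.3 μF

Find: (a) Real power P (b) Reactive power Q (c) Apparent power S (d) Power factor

Step 1 — Angular frequency: ω = 2π·f = 2π·4130 = 2.595e+04 rad/s.
Step 2 — Component impedances:
  R: Z = R = 701 Ω
  L: Z = jωL = j·2.595e+04·0.0121 = 0 + j314 Ω
  C: Z = 1/(jωC) = -j/(ω·C) = 0 - j0.6499 Ω
Step 3 — Series combination: Z_total = R + L + C = 701 + j313.3 Ω = 767.8∠24.1° Ω.
Step 4 — Source phasor: V = 6.06∠-90.0° V = 0 - j6.06 V.
Step 5 — Current: I = V / Z = -0.003221 - j0.007205 A = 0.007892∠-114.1° A.
Step 6 — Complex power: S = V·I* = 0.04366 + j0.01952 VA.
Step 7 — Real power: P = Re(S) = 0.04366 W.
Step 8 — Reactive power: Q = Im(S) = 0.01952 VAR.
Step 9 — Apparent power: |S| = 0.04783 VA.
Step 10 — Power factor: PF = P/|S| = 0.9129 (lagging).

(a) P = 0.04366 W  (b) Q = 0.01952 VAR  (c) S = 0.04783 VA  (d) PF = 0.9129 (lagging)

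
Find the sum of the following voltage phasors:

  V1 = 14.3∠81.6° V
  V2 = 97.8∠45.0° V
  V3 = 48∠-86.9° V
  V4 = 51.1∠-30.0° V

Step 1 — Convert each phasor to rectangular form:
  V1 = 14.3·(cos(81.6°) + j·sin(81.6°)) = 2.089 + j14.15 V
  V2 = 97.8·(cos(45.0°) + j·sin(45.0°)) = 69.16 + j69.16 V
  V3 = 48·(cos(-86.9°) + j·sin(-86.9°)) = 2.596 - j47.93 V
  V4 = 51.1·(cos(-30.0°) + j·sin(-30.0°)) = 44.25 - j25.55 V
Step 2 — Sum components: V_total = 118.1 + j9.822 V.
Step 3 — Convert to polar: |V_total| = 118.5 V, ∠V_total = 4.8°.

V_total = 118.5∠4.8° V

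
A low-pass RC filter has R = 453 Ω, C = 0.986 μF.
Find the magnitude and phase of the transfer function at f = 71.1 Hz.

Step 1 — Angular frequency: ω = 2π·71.1 = 446.7 rad/s.
Step 2 — Transfer function: H(jω) = 1/(1 + jωRC).
Step 3 — Denominator: 1 + jωRC = 1 + j·446.7·453·9.86e-07 = 1 + j0.1995.
Step 4 — H = 0.9617 - j0.1919.
Step 5 — Magnitude: |H| = 0.9807 (-0.2 dB); phase: φ = -11.3°.

|H| = 0.9807 (-0.2 dB), φ = -11.3°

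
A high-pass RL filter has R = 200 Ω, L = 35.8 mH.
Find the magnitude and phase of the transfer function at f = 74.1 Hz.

Step 1 — Angular frequency: ω = 2π·74.1 = 465.6 rad/s.
Step 2 — Transfer function: H(jω) = jωL/(R + jωL).
Step 3 — Numerator jωL = j·16.67; denominator R + jωL = 200 + j16.67.
Step 4 — H = 0.006898 + j0.08276.
Step 5 — Magnitude: |H| = 0.08305 (-21.6 dB); phase: φ = 85.2°.

|H| = 0.08305 (-21.6 dB), φ = 85.2°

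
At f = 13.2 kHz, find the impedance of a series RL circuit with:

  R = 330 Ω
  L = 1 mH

Step 1 — Angular frequency: ω = 2π·f = 2π·1.32e+04 = 8.294e+04 rad/s.
Step 2 — Component impedances:
  R: Z = R = 330 Ω
  L: Z = jωL = j·8.294e+04·0.001 = 0 + j82.94 Ω
Step 3 — Series combination: Z_total = R + L = 330 + j82.94 Ω = 340.3∠14.1° Ω.

Z = 330 + j82.94 Ω = 340.3∠14.1° Ω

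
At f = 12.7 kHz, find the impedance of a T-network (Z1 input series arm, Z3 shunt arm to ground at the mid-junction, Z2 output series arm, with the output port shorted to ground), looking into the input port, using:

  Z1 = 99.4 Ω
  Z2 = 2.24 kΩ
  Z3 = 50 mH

Step 1 — Angular frequency: ω = 2π·f = 2π·1.27e+04 = 7.98e+04 rad/s.
Step 2 — Component impedances:
  Z1: Z = R = 99.4 Ω
  Z2: Z = R = 2240 Ω
  Z3: Z = jωL = j·7.98e+04·0.05 = 0 + j3990 Ω
Step 3 — With the output port shorted to ground, the output series arm Z2 runs from the junction to ground; the shunt arm Z3 also runs from the junction to ground. They appear in parallel: Z3 || Z2 = 1703 + j956.2 Ω.
Step 4 — Series with input arm Z1: Z_in = Z1 + (Z3 || Z2) = 1803 + j956.2 Ω = 2040∠27.9° Ω.

Z = 1803 + j956.2 Ω = 2040∠27.9° Ω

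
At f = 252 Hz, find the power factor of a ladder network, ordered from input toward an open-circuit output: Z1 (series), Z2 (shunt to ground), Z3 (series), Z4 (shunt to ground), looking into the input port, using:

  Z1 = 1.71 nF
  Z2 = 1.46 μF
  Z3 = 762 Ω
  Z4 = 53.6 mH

Step 1 — Angular frequency: ω = 2π·f = 2π·252 = 1583 rad/s.
Step 2 — Component impedances:
  Z1: Z = 1/(jωC) = -j/(ω·C) = 0 - j3.693e+05 Ω
  Z2: Z = 1/(jωC) = -j/(ω·C) = 0 - j432.6 Ω
  Z3: Z = R = 762 Ω
  Z4: Z = jωL = j·1583·0.0536 = 0 + j84.87 Ω
Step 3 — Ladder network (open output): work backward from the far end, alternating series and parallel combinations. Z_in = 203.3 - j3.697e+05 Ω = 3.697e+05∠-90.0° Ω.
Step 4 — Power factor: PF = cos(φ) = Re(Z)/|Z| = 203.25/3.6968e+05 = 0.0005498.
Step 5 — Type: Im(Z) = -3.697e+05 ⇒ leading (phase φ = -90.0°).

PF = 0.0005498 (leading, φ = -90.0°)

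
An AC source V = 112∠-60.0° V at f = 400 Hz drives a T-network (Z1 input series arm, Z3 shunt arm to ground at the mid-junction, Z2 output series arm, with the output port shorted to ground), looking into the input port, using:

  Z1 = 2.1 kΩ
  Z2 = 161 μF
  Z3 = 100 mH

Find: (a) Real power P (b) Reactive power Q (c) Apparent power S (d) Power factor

Step 1 — Angular frequency: ω = 2π·f = 2π·400 = 2513 rad/s.
Step 2 — Component impedances:
  Z1: Z = R = 2100 Ω
  Z2: Z = 1/(jωC) = -j/(ω·C) = 0 - j2.471 Ω
  Z3: Z = jωL = j·2513·0.1 = 0 + j251.3 Ω
Step 3 — With the output port shorted to ground, the output series arm Z2 runs from the junction to ground; the shunt arm Z3 also runs from the junction to ground. They appear in parallel: Z3 || Z2 = 0 - j2.496 Ω.
Step 4 — Series with input arm Z1: Z_in = Z1 + (Z3 || Z2) = 2100 - j2.496 Ω = 2100∠-0.1° Ω.
Step 5 — Source phasor: V = 112∠-60.0° V = 56 - j96.99 V.
Step 6 — Current: I = V / Z = 0.02672 - j0.04616 A = 0.05333∠-59.9° A.
Step 7 — Complex power: S = V·I* = 5.973 - j0.007099 VA.
Step 8 — Real power: P = Re(S) = 5.973 W.
Step 9 — Reactive power: Q = Im(S) = -0.007099 VAR.
Step 10 — Apparent power: |S| = 5.973 VA.
Step 11 — Power factor: PF = P/|S| = 1 (leading).

(a) P = 5.973 W  (b) Q = -0.007099 VAR  (c) S = 5.973 VA  (d) PF = 1 (leading)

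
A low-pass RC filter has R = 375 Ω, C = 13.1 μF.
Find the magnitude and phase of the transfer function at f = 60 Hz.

Step 1 — Angular frequency: ω = 2π·60 = 377 rad/s.
Step 2 — Transfer function: H(jω) = 1/(1 + jωRC).
Step 3 — Denominator: 1 + jωRC = 1 + j·377·375·1.31e-05 = 1 + j1.852.
Step 4 — H = 0.2257 - j0.4181.
Step 5 — Magnitude: |H| = 0.4751 (-6.5 dB); phase: φ = -61.6°.

|H| = 0.4751 (-6.5 dB), φ = -61.6°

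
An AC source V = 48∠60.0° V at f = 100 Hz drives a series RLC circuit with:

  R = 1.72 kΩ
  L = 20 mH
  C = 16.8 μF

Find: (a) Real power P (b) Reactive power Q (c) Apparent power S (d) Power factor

Step 1 — Angular frequency: ω = 2π·f = 2π·100 = 628.3 rad/s.
Step 2 — Component impedances:
  R: Z = R = 1720 Ω
  L: Z = jωL = j·628.3·0.02 = 0 + j12.57 Ω
  C: Z = 1/(jωC) = -j/(ω·C) = 0 - j94.74 Ω
Step 3 — Series combination: Z_total = R + L + C = 1720 - j82.17 Ω = 1722∠-2.7° Ω.
Step 4 — Source phasor: V = 48∠60.0° V = 24 + j41.57 V.
Step 5 — Current: I = V / Z = 0.01277 + j0.02478 A = 0.02788∠62.7° A.
Step 6 — Complex power: S = V·I* = 1.336 - j0.06385 VA.
Step 7 — Real power: P = Re(S) = 1.336 W.
Step 8 — Reactive power: Q = Im(S) = -0.06385 VAR.
Step 9 — Apparent power: |S| = 1.338 VA.
Step 10 — Power factor: PF = P/|S| = 0.9989 (leading).

(a) P = 1.336 W  (b) Q = -0.06385 VAR  (c) S = 1.338 VA  (d) PF = 0.9989 (leading)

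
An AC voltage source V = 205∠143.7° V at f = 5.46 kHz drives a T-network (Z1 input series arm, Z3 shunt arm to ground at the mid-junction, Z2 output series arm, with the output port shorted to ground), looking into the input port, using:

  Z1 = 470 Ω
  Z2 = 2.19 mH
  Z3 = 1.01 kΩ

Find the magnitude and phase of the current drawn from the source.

Step 1 — Angular frequency: ω = 2π·f = 2π·5460 = 3.431e+04 rad/s.
Step 2 — Component impedances:
  Z1: Z = R = 470 Ω
  Z2: Z = jωL = j·3.431e+04·0.00219 = 0 + j75.13 Ω
  Z3: Z = R = 1010 Ω
Step 3 — With the output port shorted to ground, the output series arm Z2 runs from the junction to ground; the shunt arm Z3 also runs from the junction to ground. They appear in parallel: Z3 || Z2 = 5.558 + j74.72 Ω.
Step 4 — Series with input arm Z1: Z_in = Z1 + (Z3 || Z2) = 475.6 + j74.72 Ω = 481.4∠8.9° Ω.
Step 5 — Source phasor: V = 205∠143.7° V = -165.2 + j121.4 V.
Step 6 — Ohm's law: I = V / Z_total = (-165.2 + j121.4) / (475.6 + j74.72) = -0.2999 + j0.3023 A.
Step 7 — Convert to polar: |I| = 0.4258 A, ∠I = 134.8°.

I = 0.4258∠134.8° A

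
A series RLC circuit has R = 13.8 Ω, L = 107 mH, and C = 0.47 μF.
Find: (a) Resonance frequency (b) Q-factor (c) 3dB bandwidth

Step 1 — Resonance: ω₀ = 1/√(LC) = 1/√(0.107·4.7e-07) = 4459 rad/s.
Step 2 — f₀ = ω₀/(2π) = 709.7 Hz.
Step 3 — Series Q: Q = ω₀L/R = 4459·0.107/13.8 = 34.58.
Step 4 — Bandwidth: Δω = ω₀/Q = 129 rad/s; BW = Δω/(2π) = 20.53 Hz.

(a) f₀ = 709.7 Hz  (b) Q = 34.58  (c) BW = 20.53 Hz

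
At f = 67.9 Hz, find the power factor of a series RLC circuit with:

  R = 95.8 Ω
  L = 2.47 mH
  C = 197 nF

Step 1 — Angular frequency: ω = 2π·f = 2π·67.9 = 426.6 rad/s.
Step 2 — Component impedances:
  R: Z = R = 95.8 Ω
  L: Z = jωL = j·426.6·0.00247 = 0 + j1.054 Ω
  C: Z = 1/(jωC) = -j/(ω·C) = 0 - j1.19e+04 Ω
Step 3 — Series combination: Z_total = R + L + C = 95.8 - j1.19e+04 Ω = 1.19e+04∠-89.5° Ω.
Step 4 — Power factor: PF = cos(φ) = Re(Z)/|Z| = 95.8/11898 = 0.008052.
Step 5 — Type: Im(Z) = -1.19e+04 ⇒ leading (phase φ = -89.5°).

PF = 0.008052 (leading, φ = -89.5°)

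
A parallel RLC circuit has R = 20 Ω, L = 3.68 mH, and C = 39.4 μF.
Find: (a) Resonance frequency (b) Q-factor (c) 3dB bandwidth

Step 1 — Resonance: ω₀ = 1/√(LC) = 1/√(0.00368·3.94e-05) = 2626 rad/s.
Step 2 — f₀ = ω₀/(2π) = 418 Hz.
Step 3 — Parallel Q: Q = R/(ω₀L) = 20/(2626·0.00368) = 2.069.
Step 4 — Bandwidth: Δω = ω₀/Q = 1269 rad/s; BW = Δω/(2π) = 202 Hz.

(a) f₀ = 418 Hz  (b) Q = 2.069  (c) BW = 202 Hz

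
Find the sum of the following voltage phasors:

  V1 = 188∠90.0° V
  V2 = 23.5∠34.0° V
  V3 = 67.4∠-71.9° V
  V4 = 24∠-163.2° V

Step 1 — Convert each phasor to rectangular form:
  V1 = 188·(cos(90.0°) + j·sin(90.0°)) = 0 + j188 V
  V2 = 23.5·(cos(34.0°) + j·sin(34.0°)) = 19.48 + j13.14 V
  V3 = 67.4·(cos(-71.9°) + j·sin(-71.9°)) = 20.94 - j64.06 V
  V4 = 24·(cos(-163.2°) + j·sin(-163.2°)) = -22.98 - j6.937 V
Step 2 — Sum components: V_total = 17.45 + j130.1 V.
Step 3 — Convert to polar: |V_total| = 131.3 V, ∠V_total = 82.4°.

V_total = 131.3∠82.4° V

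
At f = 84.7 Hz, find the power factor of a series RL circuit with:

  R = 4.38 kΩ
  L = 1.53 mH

Step 1 — Angular frequency: ω = 2π·f = 2π·84.7 = 532.2 rad/s.
Step 2 — Component impedances:
  R: Z = R = 4380 Ω
  L: Z = jωL = j·532.2·0.00153 = 0 + j0.8142 Ω
Step 3 — Series combination: Z_total = R + L = 4380 + j0.8142 Ω = 4380∠0.0° Ω.
Step 4 — Power factor: PF = cos(φ) = Re(Z)/|Z| = 4380/4380 = 1.
Step 5 — Type: Im(Z) = 0.8142 ⇒ lagging (phase φ = 0.0°).

PF = 1 (lagging, φ = 0.0°)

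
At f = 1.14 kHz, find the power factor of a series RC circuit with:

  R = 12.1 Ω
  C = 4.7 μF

Step 1 — Angular frequency: ω = 2π·f = 2π·1140 = 7163 rad/s.
Step 2 — Component impedances:
  R: Z = R = 12.1 Ω
  C: Z = 1/(jωC) = -j/(ω·C) = 0 - j29.7 Ω
Step 3 — Series combination: Z_total = R + C = 12.1 - j29.7 Ω = 32.07∠-67.8° Ω.
Step 4 — Power factor: PF = cos(φ) = Re(Z)/|Z| = 12.1/32.07 = 0.3773.
Step 5 — Type: Im(Z) = -29.7 ⇒ leading (phase φ = -67.8°).

PF = 0.3773 (leading, φ = -67.8°)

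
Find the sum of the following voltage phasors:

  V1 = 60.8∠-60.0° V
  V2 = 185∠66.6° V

Step 1 — Convert each phasor to rectangular form:
  V1 = 60.8·(cos(-60.0°) + j·sin(-60.0°)) = 30.4 - j52.65 V
  V2 = 185·(cos(66.6°) + j·sin(66.6°)) = 73.47 + j169.8 V
Step 2 — Sum components: V_total = 103.9 + j117.1 V.
Step 3 — Convert to polar: |V_total| = 156.6 V, ∠V_total = 48.4°.

V_total = 156.6∠48.4° V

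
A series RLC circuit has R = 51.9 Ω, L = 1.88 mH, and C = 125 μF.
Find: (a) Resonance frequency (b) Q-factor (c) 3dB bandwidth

Step 1 — Resonance: ω₀ = 1/√(LC) = 1/√(0.00188·0.000125) = 2063 rad/s.
Step 2 — f₀ = ω₀/(2π) = 328.3 Hz.
Step 3 — Series Q: Q = ω₀L/R = 2063·0.00188/51.9 = 0.07472.
Step 4 — Bandwidth: Δω = ω₀/Q = 2.761e+04 rad/s; BW = Δω/(2π) = 4394 Hz.

(a) f₀ = 328.3 Hz  (b) Q = 0.07472  (c) BW = 4394 Hz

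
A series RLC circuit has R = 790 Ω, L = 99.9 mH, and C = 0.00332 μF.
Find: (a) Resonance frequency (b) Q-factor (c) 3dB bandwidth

Step 1 — Resonance: ω₀ = 1/√(LC) = 1/√(0.0999·3.32e-09) = 5.491e+04 rad/s.
Step 2 — f₀ = ω₀/(2π) = 8739 Hz.
Step 3 — Series Q: Q = ω₀L/R = 5.491e+04·0.0999/790 = 6.944.
Step 4 — Bandwidth: Δω = ω₀/Q = 7908 rad/s; BW = Δω/(2π) = 1259 Hz.

(a) f₀ = 8739 Hz  (b) Q = 6.944  (c) BW = 1259 Hz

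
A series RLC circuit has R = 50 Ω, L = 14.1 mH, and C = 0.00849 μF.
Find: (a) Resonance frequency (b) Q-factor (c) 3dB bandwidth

Step 1 — Resonance: ω₀ = 1/√(LC) = 1/√(0.0141·8.49e-09) = 9.14e+04 rad/s.
Step 2 — f₀ = ω₀/(2π) = 1.455e+04 Hz.
Step 3 — Series Q: Q = ω₀L/R = 9.14e+04·0.0141/50 = 25.77.
Step 4 — Bandwidth: Δω = ω₀/Q = 3546 rad/s; BW = Δω/(2π) = 564.4 Hz.

(a) f₀ = 1.455e+04 Hz  (b) Q = 25.77  (c) BW = 564.4 Hz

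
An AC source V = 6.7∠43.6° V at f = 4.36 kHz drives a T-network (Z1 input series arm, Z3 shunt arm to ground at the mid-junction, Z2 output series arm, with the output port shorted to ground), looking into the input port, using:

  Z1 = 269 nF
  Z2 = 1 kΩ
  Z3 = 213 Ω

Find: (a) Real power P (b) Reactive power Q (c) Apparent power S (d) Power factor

Step 1 — Angular frequency: ω = 2π·f = 2π·4360 = 2.739e+04 rad/s.
Step 2 — Component impedances:
  Z1: Z = 1/(jωC) = -j/(ω·C) = 0 - j135.7 Ω
  Z2: Z = R = 1000 Ω
  Z3: Z = R = 213 Ω
Step 3 — With the output port shorted to ground, the output series arm Z2 runs from the junction to ground; the shunt arm Z3 also runs from the junction to ground. They appear in parallel: Z3 || Z2 = 175.6 Ω.
Step 4 — Series with input arm Z1: Z_in = Z1 + (Z3 || Z2) = 175.6 - j135.7 Ω = 221.9∠-37.7° Ω.
Step 5 — Source phasor: V = 6.7∠43.6° V = 4.852 + j4.62 V.
Step 6 — Current: I = V / Z = 0.004568 + j0.02984 A = 0.03019∠81.3° A.
Step 7 — Complex power: S = V·I* = 0.1601 - j0.1237 VA.
Step 8 — Real power: P = Re(S) = 0.1601 W.
Step 9 — Reactive power: Q = Im(S) = -0.1237 VAR.
Step 10 — Apparent power: |S| = 0.2023 VA.
Step 11 — Power factor: PF = P/|S| = 0.7913 (leading).

(a) P = 0.1601 W  (b) Q = -0.1237 VAR  (c) S = 0.2023 VA  (d) PF = 0.7913 (leading)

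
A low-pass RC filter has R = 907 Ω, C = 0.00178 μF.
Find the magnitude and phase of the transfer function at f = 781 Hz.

Step 1 — Angular frequency: ω = 2π·781 = 4907 rad/s.
Step 2 — Transfer function: H(jω) = 1/(1 + jωRC).
Step 3 — Denominator: 1 + jωRC = 1 + j·4907·907·1.78e-09 = 1 + j0.007922.
Step 4 — H = 0.9999 - j0.007922.
Step 5 — Magnitude: |H| = 1 (-0.0 dB); phase: φ = -0.5°.

|H| = 1 (-0.0 dB), φ = -0.5°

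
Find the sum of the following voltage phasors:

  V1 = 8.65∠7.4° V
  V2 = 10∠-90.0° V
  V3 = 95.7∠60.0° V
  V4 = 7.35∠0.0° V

Step 1 — Convert each phasor to rectangular form:
  V1 = 8.65·(cos(7.4°) + j·sin(7.4°)) = 8.578 + j1.114 V
  V2 = 10·(cos(-90.0°) + j·sin(-90.0°)) = 0 - j10 V
  V3 = 95.7·(cos(60.0°) + j·sin(60.0°)) = 47.85 + j82.88 V
  V4 = 7.35·(cos(0.0°) + j·sin(0.0°)) = 7.35 V
Step 2 — Sum components: V_total = 63.78 + j73.99 V.
Step 3 — Convert to polar: |V_total| = 97.69 V, ∠V_total = 49.2°.

V_total = 97.69∠49.2° V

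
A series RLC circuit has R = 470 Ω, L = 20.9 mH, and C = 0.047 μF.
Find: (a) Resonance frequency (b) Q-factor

Step 1 — Resonance condition Im(Z)=0 gives ω₀ = 1/√(LC).
Step 2 — ω₀ = 1/√(0.0209·4.7e-08) = 3.191e+04 rad/s.
Step 3 — f₀ = ω₀/(2π) = 5078 Hz.
Step 4 — Series Q: Q = ω₀L/R = 3.191e+04·0.0209/470 = 1.419.

(a) f₀ = 5078 Hz  (b) Q = 1.419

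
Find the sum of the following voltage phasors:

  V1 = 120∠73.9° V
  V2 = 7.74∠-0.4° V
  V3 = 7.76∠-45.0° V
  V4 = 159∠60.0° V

Step 1 — Convert each phasor to rectangular form:
  V1 = 120·(cos(73.9°) + j·sin(73.9°)) = 33.28 + j115.3 V
  V2 = 7.74·(cos(-0.4°) + j·sin(-0.4°)) = 7.74 - j0.05403 V
  V3 = 7.76·(cos(-45.0°) + j·sin(-45.0°)) = 5.487 - j5.487 V
  V4 = 159·(cos(60.0°) + j·sin(60.0°)) = 79.5 + j137.7 V
Step 2 — Sum components: V_total = 126 + j247.5 V.
Step 3 — Convert to polar: |V_total| = 277.7 V, ∠V_total = 63.0°.

V_total = 277.7∠63.0° V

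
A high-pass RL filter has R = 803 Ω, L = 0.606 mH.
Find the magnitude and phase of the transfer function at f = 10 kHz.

Step 1 — Angular frequency: ω = 2π·1e+04 = 6.283e+04 rad/s.
Step 2 — Transfer function: H(jω) = jωL/(R + jωL).
Step 3 — Numerator jωL = j·38.08; denominator R + jωL = 803 + j38.08.
Step 4 — H = 0.002243 + j0.04731.
Step 5 — Magnitude: |H| = 0.04736 (-26.5 dB); phase: φ = 87.3°.

|H| = 0.04736 (-26.5 dB), φ = 87.3°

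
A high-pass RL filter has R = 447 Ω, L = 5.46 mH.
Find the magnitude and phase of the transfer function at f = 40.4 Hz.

Step 1 — Angular frequency: ω = 2π·40.4 = 253.8 rad/s.
Step 2 — Transfer function: H(jω) = jωL/(R + jωL).
Step 3 — Numerator jωL = j·1.386; denominator R + jωL = 447 + j1.386.
Step 4 — H = 9.614e-06 + j0.003101.
Step 5 — Magnitude: |H| = 0.003101 (-50.2 dB); phase: φ = 89.8°.

|H| = 0.003101 (-50.2 dB), φ = 89.8°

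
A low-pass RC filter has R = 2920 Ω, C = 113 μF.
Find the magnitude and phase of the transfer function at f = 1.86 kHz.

Step 1 — Angular frequency: ω = 2π·1860 = 1.169e+04 rad/s.
Step 2 — Transfer function: H(jω) = 1/(1 + jωRC).
Step 3 — Denominator: 1 + jωRC = 1 + j·1.169e+04·2920·0.000113 = 1 + j3856.
Step 4 — H = 6.725e-08 - j0.0002593.
Step 5 — Magnitude: |H| = 0.0002593 (-71.7 dB); phase: φ = -90.0°.

|H| = 0.0002593 (-71.7 dB), φ = -90.0°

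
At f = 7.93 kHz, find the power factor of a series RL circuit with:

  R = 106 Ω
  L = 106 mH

Step 1 — Angular frequency: ω = 2π·f = 2π·7930 = 4.983e+04 rad/s.
Step 2 — Component impedances:
  R: Z = R = 106 Ω
  L: Z = jωL = j·4.983e+04·0.106 = 0 + j5282 Ω
Step 3 — Series combination: Z_total = R + L = 106 + j5282 Ω = 5283∠88.9° Ω.
Step 4 — Power factor: PF = cos(φ) = Re(Z)/|Z| = 106/5282.6 = 0.02007.
Step 5 — Type: Im(Z) = 5282 ⇒ lagging (phase φ = 88.9°).

PF = 0.02007 (lagging, φ = 88.9°)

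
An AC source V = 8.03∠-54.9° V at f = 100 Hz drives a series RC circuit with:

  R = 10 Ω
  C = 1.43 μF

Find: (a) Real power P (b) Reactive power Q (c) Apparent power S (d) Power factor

Step 1 — Angular frequency: ω = 2π·f = 2π·100 = 628.3 rad/s.
Step 2 — Component impedances:
  R: Z = R = 10 Ω
  C: Z = 1/(jωC) = -j/(ω·C) = 0 - j1113 Ω
Step 3 — Series combination: Z_total = R + C = 10 - j1113 Ω = 1113∠-89.5° Ω.
Step 4 — Source phasor: V = 8.03∠-54.9° V = 4.617 - j6.57 V.
Step 5 — Current: I = V / Z = 0.00594 + j0.004095 A = 0.007215∠34.6° A.
Step 6 — Complex power: S = V·I* = 0.0005205 - j0.05793 VA.
Step 7 — Real power: P = Re(S) = 0.0005205 W.
Step 8 — Reactive power: Q = Im(S) = -0.05793 VAR.
Step 9 — Apparent power: |S| = 0.05793 VA.
Step 10 — Power factor: PF = P/|S| = 0.008985 (leading).

(a) P = 0.0005205 W  (b) Q = -0.05793 VAR  (c) S = 0.05793 VA  (d) PF = 0.008985 (leading)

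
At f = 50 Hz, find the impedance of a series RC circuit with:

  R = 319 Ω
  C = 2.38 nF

Step 1 — Angular frequency: ω = 2π·f = 2π·50 = 314.2 rad/s.
Step 2 — Component impedances:
  R: Z = R = 319 Ω
  C: Z = 1/(jωC) = -j/(ω·C) = 0 - j1.337e+06 Ω
Step 3 — Series combination: Z_total = R + C = 319 - j1.337e+06 Ω = 1.337e+06∠-90.0° Ω.

Z = 319 - j1.337e+06 Ω = 1.337e+06∠-90.0° Ω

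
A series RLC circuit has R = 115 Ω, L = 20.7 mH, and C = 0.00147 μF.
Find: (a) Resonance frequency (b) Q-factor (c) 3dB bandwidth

Step 1 — Resonance condition Im(Z)=0 gives ω₀ = 1/√(LC).
Step 2 — ω₀ = 1/√(0.0207·1.47e-09) = 1.813e+05 rad/s.
Step 3 — f₀ = ω₀/(2π) = 2.885e+04 Hz.
Step 4 — Series Q: Q = ω₀L/R = 1.813e+05·0.0207/115 = 32.63.
Step 5 — 3dB bandwidth: Δω = ω₀/Q = 5556 rad/s; BW = Δω/(2π) = 884.2 Hz.

(a) f₀ = 2.885e+04 Hz  (b) Q = 32.63  (c) BW = 884.2 Hz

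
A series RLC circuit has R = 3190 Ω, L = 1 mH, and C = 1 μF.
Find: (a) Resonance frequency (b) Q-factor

Step 1 — Resonance condition Im(Z)=0 gives ω₀ = 1/√(LC).
Step 2 — ω₀ = 1/√(0.001·1e-06) = 3.162e+04 rad/s.
Step 3 — f₀ = ω₀/(2π) = 5033 Hz.
Step 4 — Series Q: Q = ω₀L/R = 3.162e+04·0.001/3190 = 0.009913.

(a) f₀ = 5033 Hz  (b) Q = 0.009913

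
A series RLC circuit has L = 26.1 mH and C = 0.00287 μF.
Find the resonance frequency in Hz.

Step 1 — Resonance condition Im(Z)=0 gives ω₀ = 1/√(LC).
Step 2 — ω₀ = 1/√(0.0261·2.87e-09) = 1.155e+05 rad/s.
Step 3 — f₀ = ω₀/(2π) = 1.839e+04 Hz.

f₀ = 1.839e+04 Hz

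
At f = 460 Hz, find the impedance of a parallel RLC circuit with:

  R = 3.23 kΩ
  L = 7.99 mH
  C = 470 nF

Step 1 — Angular frequency: ω = 2π·f = 2π·460 = 2890 rad/s.
Step 2 — Component impedances:
  R: Z = R = 3230 Ω
  L: Z = jωL = j·2890·0.00799 = 0 + j23.09 Ω
  C: Z = 1/(jωC) = -j/(ω·C) = 0 - j736.1 Ω
Step 3 — Parallel combination: 1/Z_total = 1/R + 1/L + 1/C; Z_total = 0.176 + j23.84 Ω = 23.84∠89.6° Ω.

Z = 0.176 + j23.84 Ω = 23.84∠89.6° Ω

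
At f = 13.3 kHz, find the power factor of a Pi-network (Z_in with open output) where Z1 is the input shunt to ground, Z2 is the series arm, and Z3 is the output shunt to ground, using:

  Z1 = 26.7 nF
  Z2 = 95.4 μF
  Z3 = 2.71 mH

Step 1 — Angular frequency: ω = 2π·f = 2π·1.33e+04 = 8.357e+04 rad/s.
Step 2 — Component impedances:
  Z1: Z = 1/(jωC) = -j/(ω·C) = 0 - j448.2 Ω
  Z2: Z = 1/(jωC) = -j/(ω·C) = 0 - j0.1254 Ω
  Z3: Z = jωL = j·8.357e+04·0.00271 = 0 + j226.5 Ω
Step 3 — With open output, the series arm Z2 and the output shunt Z3 appear in series to ground: Z2 + Z3 = 0 + j226.3 Ω.
Step 4 — Parallel with input shunt Z1: Z_in = Z1 || (Z2 + Z3) = 0 + j457.3 Ω = 457.3∠90.0° Ω.
Step 5 — Power factor: PF = cos(φ) = Re(Z)/|Z| = -0/457.3 = -0.
Step 6 — Type: Im(Z) = 457.3 ⇒ lagging (phase φ = 90.0°).

PF = -0 (lagging, φ = 90.0°)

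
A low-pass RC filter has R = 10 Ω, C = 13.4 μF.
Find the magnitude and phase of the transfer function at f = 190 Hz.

Step 1 — Angular frequency: ω = 2π·190 = 1194 rad/s.
Step 2 — Transfer function: H(jω) = 1/(1 + jωRC).
Step 3 — Denominator: 1 + jωRC = 1 + j·1194·10·1.34e-05 = 1 + j0.16.
Step 4 — H = 0.975 - j0.156.
Step 5 — Magnitude: |H| = 0.9874 (-0.1 dB); phase: φ = -9.1°.

|H| = 0.9874 (-0.1 dB), φ = -9.1°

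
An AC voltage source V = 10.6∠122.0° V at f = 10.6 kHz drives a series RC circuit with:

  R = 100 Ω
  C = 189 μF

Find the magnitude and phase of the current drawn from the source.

Step 1 — Angular frequency: ω = 2π·f = 2π·1.06e+04 = 6.66e+04 rad/s.
Step 2 — Component impedances:
  R: Z = R = 100 Ω
  C: Z = 1/(jωC) = -j/(ω·C) = 0 - j0.07944 Ω
Step 3 — Series combination: Z_total = R + C = 100 - j0.07944 Ω = 100∠-0.0° Ω.
Step 4 — Source phasor: V = 10.6∠122.0° V = -5.617 + j8.989 V.
Step 5 — Ohm's law: I = V / Z_total = (-5.617 + j8.989) / (100 - j0.07944) = -0.05624 + j0.08985 A.
Step 6 — Convert to polar: |I| = 0.106 A, ∠I = 122.0°.

I = 0.106∠122.0° A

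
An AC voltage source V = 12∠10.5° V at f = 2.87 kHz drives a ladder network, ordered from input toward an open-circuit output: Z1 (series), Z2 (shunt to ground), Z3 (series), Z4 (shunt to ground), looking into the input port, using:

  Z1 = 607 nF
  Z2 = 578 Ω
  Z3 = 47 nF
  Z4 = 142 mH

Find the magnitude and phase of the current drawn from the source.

Step 1 — Angular frequency: ω = 2π·f = 2π·2870 = 1.803e+04 rad/s.
Step 2 — Component impedances:
  Z1: Z = 1/(jωC) = -j/(ω·C) = 0 - j91.36 Ω
  Z2: Z = R = 578 Ω
  Z3: Z = 1/(jωC) = -j/(ω·C) = 0 - j1180 Ω
  Z4: Z = jωL = j·1.803e+04·0.142 = 0 + j2561 Ω
Step 3 — Ladder network (open output): work backward from the far end, alternating series and parallel combinations. Z_in = 491.8 + j114.5 Ω = 505∠13.1° Ω.
Step 4 — Source phasor: V = 12∠10.5° V = 11.8 + j2.187 V.
Step 5 — Ohm's law: I = V / Z_total = (11.8 + j2.187) / (491.8 + j114.5) = 0.02374 - j0.001081 A.
Step 6 — Convert to polar: |I| = 0.02376 A, ∠I = -2.6°.

I = 0.02376∠-2.6° A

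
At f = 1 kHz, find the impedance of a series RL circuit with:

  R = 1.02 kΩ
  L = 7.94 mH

Step 1 — Angular frequency: ω = 2π·f = 2π·1000 = 6283 rad/s.
Step 2 — Component impedances:
  R: Z = R = 1020 Ω
  L: Z = jωL = j·6283·0.00794 = 0 + j49.89 Ω
Step 3 — Series combination: Z_total = R + L = 1020 + j49.89 Ω = 1021∠2.8° Ω.

Z = 1020 + j49.89 Ω = 1021∠2.8° Ω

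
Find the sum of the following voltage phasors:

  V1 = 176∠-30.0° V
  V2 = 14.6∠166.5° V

Step 1 — Convert each phasor to rectangular form:
  V1 = 176·(cos(-30.0°) + j·sin(-30.0°)) = 152.4 - j88 V
  V2 = 14.6·(cos(166.5°) + j·sin(166.5°)) = -14.2 + j3.408 V
Step 2 — Sum components: V_total = 138.2 - j84.59 V.
Step 3 — Convert to polar: |V_total| = 162.1 V, ∠V_total = -31.5°.

V_total = 162.1∠-31.5° V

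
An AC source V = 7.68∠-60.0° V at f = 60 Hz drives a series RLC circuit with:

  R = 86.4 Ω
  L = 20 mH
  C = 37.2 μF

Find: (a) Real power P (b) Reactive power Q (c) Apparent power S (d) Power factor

Step 1 — Angular frequency: ω = 2π·f = 2π·60 = 377 rad/s.
Step 2 — Component impedances:
  R: Z = R = 86.4 Ω
  L: Z = jωL = j·377·0.02 = 0 + j7.54 Ω
  C: Z = 1/(jωC) = -j/(ω·C) = 0 - j71.31 Ω
Step 3 — Series combination: Z_total = R + L + C = 86.4 - j63.77 Ω = 107.4∠-36.4° Ω.
Step 4 — Source phasor: V = 7.68∠-60.0° V = 3.84 - j6.651 V.
Step 5 — Current: I = V / Z = 0.06555 - j0.0286 A = 0.07152∠-23.6° A.
Step 6 — Complex power: S = V·I* = 0.4419 - j0.3262 VA.
Step 7 — Real power: P = Re(S) = 0.4419 W.
Step 8 — Reactive power: Q = Im(S) = -0.3262 VAR.
Step 9 — Apparent power: |S| = 0.5493 VA.
Step 10 — Power factor: PF = P/|S| = 0.8046 (leading).

(a) P = 0.4419 W  (b) Q = -0.3262 VAR  (c) S = 0.5493 VA  (d) PF = 0.8046 (leading)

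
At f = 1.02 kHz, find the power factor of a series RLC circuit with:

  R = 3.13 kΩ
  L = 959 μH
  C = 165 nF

Step 1 — Angular frequency: ω = 2π·f = 2π·1020 = 6409 rad/s.
Step 2 — Component impedances:
  R: Z = R = 3130 Ω
  L: Z = jωL = j·6409·0.000959 = 0 + j6.146 Ω
  C: Z = 1/(jωC) = -j/(ω·C) = 0 - j945.7 Ω
Step 3 — Series combination: Z_total = R + L + C = 3130 - j939.5 Ω = 3268∠-16.7° Ω.
Step 4 — Power factor: PF = cos(φ) = Re(Z)/|Z| = 3130/3268 = 0.9578.
Step 5 — Type: Im(Z) = -939.5 ⇒ leading (phase φ = -16.7°).

PF = 0.9578 (leading, φ = -16.7°)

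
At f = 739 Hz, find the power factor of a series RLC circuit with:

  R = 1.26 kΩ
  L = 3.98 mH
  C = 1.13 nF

Step 1 — Angular frequency: ω = 2π·f = 2π·739 = 4643 rad/s.
Step 2 — Component impedances:
  R: Z = R = 1260 Ω
  L: Z = jωL = j·4643·0.00398 = 0 + j18.48 Ω
  C: Z = 1/(jωC) = -j/(ω·C) = 0 - j1.906e+05 Ω
Step 3 — Series combination: Z_total = R + L + C = 1260 - j1.906e+05 Ω = 1.906e+05∠-89.6° Ω.
Step 4 — Power factor: PF = cos(φ) = Re(Z)/|Z| = 1260/1.9057e+05 = 0.006612.
Step 5 — Type: Im(Z) = -1.906e+05 ⇒ leading (phase φ = -89.6°).

PF = 0.006612 (leading, φ = -89.6°)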